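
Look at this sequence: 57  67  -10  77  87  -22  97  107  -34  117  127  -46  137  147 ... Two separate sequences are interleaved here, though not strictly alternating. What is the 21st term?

-82

Positions follow the repeating pattern AAB; grouping by letter gives 2 tracks.
Stream A = 57, 67, 77, 87, 97, 107, 117, 127, 137, 147: adding 10 each time.
Stream B = -10, -22, -34, -46: linear: a_n = 2 − 12·n.
Term 21 comes from stream B (its 7th entry): -82.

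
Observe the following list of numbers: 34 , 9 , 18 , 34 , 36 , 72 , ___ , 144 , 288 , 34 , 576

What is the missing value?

34

Reading positions in blocks of 3 reveals the pattern ABB — 2 tracks woven together.
Track A is 34, 34, ?, 34, which is the constant sequence 34.
Track B is 9, 18, 36, 72, 144, 288, 576, which is multiplying by 2 each time.
The gap is track A's term 3; the rule gives 34.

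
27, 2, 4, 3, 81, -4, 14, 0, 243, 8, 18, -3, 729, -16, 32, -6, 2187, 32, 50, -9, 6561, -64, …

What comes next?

Split by position mod 4: positions 1, 5, 9, … form one track, and each other residue class forms its own.
Stream A: 27, 81, 243, 729, 2187, 6561. Powers 3^3, 3^4, 3^5, ….
Stream B: 2, -4, 8, -16, 32, -64. Geometric, ×-2 each step.
Stream C: 4, 14, 18, 32, 50. Each term equals the sum of the previous two.
Stream D: 3, 0, -3, -6, -9. Linear: a_n = 6 − 3·n.
Position 23 → stream C, term 6 = 82.

82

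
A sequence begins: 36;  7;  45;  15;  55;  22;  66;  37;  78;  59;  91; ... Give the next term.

The terms cycle through 2 interleaved subsequences.
Track A is 36, 45, 55, 66, 78, 91, which is the triangular numbers T_8, T_9, ….
Track B is 7, 15, 22, 37, 59, which is each term equals the sum of the previous two.
The 12th slot belongs to track B; its 6th term is 96.

96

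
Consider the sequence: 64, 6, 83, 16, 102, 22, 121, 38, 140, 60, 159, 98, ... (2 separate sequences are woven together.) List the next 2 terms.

Taking every 2nd term gives 2 separate tracks.
Track A: 64, 83, 102, 121, 140, 159. Adding 19 each time.
Track B: 6, 16, 22, 38, 60, 98. Each term equals the sum of the previous two.
Position 13 → track A, term 7 = 178.
The 14th slot belongs to track B; its 7th term is 158.

178, 158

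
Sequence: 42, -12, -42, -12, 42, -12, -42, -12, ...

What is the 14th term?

-12

Positions 1, 3, 5, … form one subsequence and positions 2, 4, 6, … form another.
Stream A = 42, -42, 42, -42: oscillating between 42 and -42.
Stream B = -12, -12, -12, -12: the constant sequence -12.
Position 14 → stream B, term 7 = -12.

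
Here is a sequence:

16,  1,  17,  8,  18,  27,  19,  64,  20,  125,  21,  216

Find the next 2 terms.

22, 343

Odd-indexed and even-indexed terms follow separate rules.
Subsequence A: 16, 17, 18, 19, 20, 21 (arithmetic, step +1).
Subsequence B: 1, 8, 27, 64, 125, 216 (the cubes 1³, 2³, 3³, …).
Position 13 falls in subsequence A as its term 7, giving 22.
Position 14 → subsequence B, term 7 = 343.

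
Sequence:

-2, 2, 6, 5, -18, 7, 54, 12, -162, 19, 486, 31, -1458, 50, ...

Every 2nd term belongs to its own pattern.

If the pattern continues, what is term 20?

Taking every 2nd term gives 2 separate tracks.
Subsequence A: -2, 6, -18, 54, -162, 486, -1458. Geometric with ratio -3.
Subsequence B: 2, 5, 7, 12, 19, 31, 50. A Fibonacci-like recurrence a_n = a_{n-1} + a_{n-2}.
The 20th slot belongs to subsequence B; its 10th term is 212.

212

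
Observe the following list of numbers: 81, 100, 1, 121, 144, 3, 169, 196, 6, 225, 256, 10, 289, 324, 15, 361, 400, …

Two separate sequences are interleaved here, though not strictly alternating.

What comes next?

21

The slot pattern repeats as AAB (period 3), so there are 2 interleaved tracks.
Track A is 81, 100, 121, 144, 169, 196, 225, 256, 289, 324, 361, 400, which is consecutive squares n² from n = 9.
Track B is 1, 3, 6, 10, 15, which is the triangular numbers T_1, T_2, ….
Term 18 comes from track B (its 6th entry): 21.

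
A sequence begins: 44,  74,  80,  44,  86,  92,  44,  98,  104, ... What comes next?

The slot pattern repeats as ABB (period 3), so there are 2 interleaved tracks.
Track A = 44, 44, 44: constant 44.
Track B = 74, 80, 86, 92, 98, 104: adding 6 each time.
Position 10 falls in track A as its term 4, giving 44.

44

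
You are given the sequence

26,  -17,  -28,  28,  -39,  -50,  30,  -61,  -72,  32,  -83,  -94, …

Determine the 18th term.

Reading positions in blocks of 3 reveals the pattern ABB — 2 tracks woven together.
Track A = 26, 28, 30, 32: adding 2 each time.
Track B = -17, -28, -39, -50, -61, -72, -83, -94: arithmetic, step −11.
Term 18 comes from track B (its 12th entry): -138.

-138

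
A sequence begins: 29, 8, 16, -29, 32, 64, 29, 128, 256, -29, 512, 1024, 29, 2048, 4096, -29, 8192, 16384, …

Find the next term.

The slot pattern repeats as ABB (period 3), so there are 2 interleaved tracks.
Subsequence A = 29, -29, 29, -29, 29, -29: the oscillation 29·(−1)^(n+1).
Subsequence B = 8, 16, 32, 64, 128, 256, 512, 1024, 2048, 4096, 8192, 16384: successive powers of 2.
Term 19 comes from subsequence A (its 7th entry): 29.

29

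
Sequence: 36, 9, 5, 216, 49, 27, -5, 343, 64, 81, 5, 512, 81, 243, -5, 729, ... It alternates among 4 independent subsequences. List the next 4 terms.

Split by position mod 4: positions 1, 5, 9, … form one track, and each other residue class forms its own.
Subsequence A: 36, 49, 64, 81 (perfect squares starting at 6²).
Subsequence B: 9, 27, 81, 243 (successive powers of 3).
Subsequence C: 5, -5, 5, -5 (the oscillation 5·(−1)^(n+1)).
Subsequence D: 216, 343, 512, 729 (consecutive cubes n³ from n = 6).
Position 17 falls in subsequence A as its term 5, giving 100.
Position 18 → subsequence B, term 5 = 729.
Position 19 → subsequence C, term 5 = 5.
Position 20 falls in subsequence D as its term 5, giving 1000.

100, 729, 5, 1000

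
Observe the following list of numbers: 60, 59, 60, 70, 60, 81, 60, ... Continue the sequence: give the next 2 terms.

Taking every 2nd term gives 2 separate tracks.
Subsequence A: 60, 60, 60, 60. Constant 60.
Subsequence B: 59, 70, 81. Arithmetic with common difference +11.
Position 8 falls in subsequence B as its term 4, giving 92.
Position 9 falls in subsequence A as its term 5, giving 60.

92, 60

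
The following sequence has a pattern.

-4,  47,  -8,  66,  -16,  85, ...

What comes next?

-32

The terms cycle through 2 interleaved subsequences.
Track A: -4, -8, -16. Geometric, ×2 each step.
Track B: 47, 66, 85. Arithmetic with common difference +19.
Position 7 → track A, term 4 = -32.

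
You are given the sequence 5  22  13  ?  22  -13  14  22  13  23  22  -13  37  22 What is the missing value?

Split by position mod 3 into 3 tracks.
Track A = 5, ?, 14, 23, 37: a Fibonacci-like recurrence a_n = a_{n-1} + a_{n-2}.
Track B = 22, 22, 22, 22, 22: the constant sequence 22.
Track C = 13, -13, 13, -13: the oscillation 13·(−1)^(n+1).
The gap is track A's term 2; the rule gives 9.

9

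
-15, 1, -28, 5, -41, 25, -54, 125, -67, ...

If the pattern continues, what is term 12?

Taking every 2nd term gives 2 separate tracks.
Stream A is -15, -28, -41, -54, -67, which is linear: a_n = -2 − 13·n.
Stream B is 1, 5, 25, 125, which is powers of 5.
The 12th slot belongs to stream B; its 6th term is 3125.

3125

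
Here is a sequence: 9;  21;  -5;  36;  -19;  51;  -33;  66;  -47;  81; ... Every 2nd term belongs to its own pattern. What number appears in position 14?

The terms cycle through 2 interleaved subsequences.
Subsequence A: 9, -5, -19, -33, -47 — arithmetic with common difference −14.
Subsequence B: 21, 36, 51, 66, 81 — adding 15 each time.
Position 14 falls in subsequence B as its term 7, giving 111.

111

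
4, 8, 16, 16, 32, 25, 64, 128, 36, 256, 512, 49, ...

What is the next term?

The slot pattern repeats as AAB (period 3), so there are 2 interleaved tracks.
Stream A: 4, 8, 16, 32, 64, 128, 256, 512. Powers of 2.
Stream B: 16, 25, 36, 49. Perfect squares starting at 4².
Position 13 falls in stream A as its term 9, giving 1024.

1024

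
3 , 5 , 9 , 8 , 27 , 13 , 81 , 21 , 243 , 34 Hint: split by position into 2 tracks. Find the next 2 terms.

Positions 1, 3, 5, … form one subsequence and positions 2, 4, 6, … form another.
Stream A is 3, 9, 27, 81, 243, which is powers 3^1, 3^2, 3^3, ….
Stream B is 5, 8, 13, 21, 34, which is each term equals the sum of the previous two.
The 11th slot belongs to stream A; its 6th term is 729.
Term 12 comes from stream B (its 6th entry): 55.

729, 55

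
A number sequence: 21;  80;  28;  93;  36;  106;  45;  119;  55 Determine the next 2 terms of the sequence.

Positions 1, 3, 5, … form one subsequence and positions 2, 4, 6, … form another.
Track A is 21, 28, 36, 45, 55, which is triangular numbers starting at T_6.
Track B is 80, 93, 106, 119, which is arithmetic with common difference +13.
Term 10 comes from track B (its 5th entry): 132.
Position 11 → track A, term 6 = 66.

132, 66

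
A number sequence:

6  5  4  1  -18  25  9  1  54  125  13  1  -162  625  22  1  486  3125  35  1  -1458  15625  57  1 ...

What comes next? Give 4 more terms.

Split by position mod 4 into 4 tracks.
Subsequence A: 6, -18, 54, -162, 486, -1458 (geometric, ×-3 each step).
Subsequence B: 5, 25, 125, 625, 3125, 15625 (powers of 5).
Subsequence C: 4, 9, 13, 22, 35, 57 (each term equals the sum of the previous two).
Subsequence D: 1, 1, 1, 1, 1, 1 (the constant sequence 1).
Position 25 → subsequence A, term 7 = 4374.
Position 26 falls in subsequence B as its term 7, giving 78125.
Position 27 falls in subsequence C as its term 7, giving 92.
Term 28 comes from subsequence D (its 7th entry): 1.

4374, 78125, 92, 1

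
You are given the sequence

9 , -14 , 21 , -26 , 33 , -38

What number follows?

Positions 1, 3, 5, … form one subsequence and positions 2, 4, 6, … form another.
Subsequence A = 9, 21, 33: arithmetic with common difference +12.
Subsequence B = -14, -26, -38: subtracting 12 each time.
The 7th slot belongs to subsequence A; its 4th term is 45.

45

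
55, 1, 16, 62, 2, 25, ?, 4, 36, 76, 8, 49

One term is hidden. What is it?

69

Taking every 3rd term gives 3 separate tracks.
Track A: 55, 62, ?, 76 (adding 7 each time).
Track B: 1, 2, 4, 8 (successive powers of 2).
Track C: 16, 25, 36, 49 (consecutive squares n² from n = 4).
Track A's pattern makes the blank 69.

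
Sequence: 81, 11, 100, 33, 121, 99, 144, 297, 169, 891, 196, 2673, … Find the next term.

225

Split by position mod 2 into 2 tracks.
Subsequence A = 81, 100, 121, 144, 169, 196: perfect squares starting at 9².
Subsequence B = 11, 33, 99, 297, 891, 2673: geometric, ×3 each step.
Position 13 → subsequence A, term 7 = 225.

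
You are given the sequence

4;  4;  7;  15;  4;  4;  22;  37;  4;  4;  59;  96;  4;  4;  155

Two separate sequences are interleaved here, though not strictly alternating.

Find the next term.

251

The slot pattern repeats as AABB (period 4), so there are 2 interleaved tracks.
Subsequence A is 4, 4, 4, 4, 4, 4, 4, 4, which is the constant sequence 4.
Subsequence B is 7, 15, 22, 37, 59, 96, 155, which is a Fibonacci-like recurrence a_n = a_{n-1} + a_{n-2}.
Term 16 comes from subsequence B (its 8th entry): 251.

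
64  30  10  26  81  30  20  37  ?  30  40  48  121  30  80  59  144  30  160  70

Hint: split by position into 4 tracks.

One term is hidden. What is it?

Taking every 4th term gives 4 separate tracks.
Stream A = 64, 81, ?, 121, 144: perfect squares starting at 8².
Stream B = 30, 30, 30, 30, 30: constant 30.
Stream C = 10, 20, 40, 80, 160: multiplying by 2 each time.
Stream D = 26, 37, 48, 59, 70: adding 11 each time.
Stream A's pattern makes the blank 100.

100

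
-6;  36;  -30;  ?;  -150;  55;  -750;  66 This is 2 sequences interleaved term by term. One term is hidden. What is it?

45

Positions 1, 3, 5, … form one subsequence and positions 2, 4, 6, … form another.
Stream A = -6, -30, -150, -750: multiplying by 5 each time.
Stream B = 36, ?, 55, 66: triangular numbers n(n+1)/2 for n = 8, 9, ….
Filling stream B at index 2 by its rule yields 45.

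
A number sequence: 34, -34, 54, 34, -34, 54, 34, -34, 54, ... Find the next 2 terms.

34, -34

The slot pattern repeats as AAB (period 3), so there are 2 interleaved tracks.
Track A is 34, -34, 34, -34, 34, -34, which is alternating ±34.
Track B is 54, 54, 54, which is always 54.
Position 10 → track A, term 7 = 34.
Term 11 comes from track A (its 8th entry): -34.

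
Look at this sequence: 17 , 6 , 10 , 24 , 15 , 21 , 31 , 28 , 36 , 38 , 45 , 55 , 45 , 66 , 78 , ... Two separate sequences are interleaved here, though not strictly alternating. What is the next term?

52

The slot pattern repeats as ABB (period 3), so there are 2 interleaved tracks.
Track A is 17, 24, 31, 38, 45, which is linear: a_n = 10 + 7·n.
Track B is 6, 10, 15, 21, 28, 36, 45, 55, 66, 78, which is triangular numbers starting at T_3.
Position 16 falls in track A as its term 6, giving 52.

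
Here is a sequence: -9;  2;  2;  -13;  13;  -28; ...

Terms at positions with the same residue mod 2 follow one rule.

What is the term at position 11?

46

Positions 1, 3, 5, … form one subsequence and positions 2, 4, 6, … form another.
Track A: -9, 2, 13. Linear: a_n = -20 + 11·n.
Track B: 2, -13, -28. Subtracting 15 each time.
Position 11 → track A, term 6 = 46.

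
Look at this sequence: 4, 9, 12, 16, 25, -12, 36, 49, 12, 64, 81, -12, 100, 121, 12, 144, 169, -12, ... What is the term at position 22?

256

Reading positions in blocks of 3 reveals the pattern AAB — 2 tracks woven together.
Subsequence A: 4, 9, 16, 25, 36, 49, 64, 81, 100, 121, 144, 169 (consecutive squares n² from n = 2).
Subsequence B: 12, -12, 12, -12, 12, -12 (alternating ±12).
Position 22 falls in subsequence A as its term 15, giving 256.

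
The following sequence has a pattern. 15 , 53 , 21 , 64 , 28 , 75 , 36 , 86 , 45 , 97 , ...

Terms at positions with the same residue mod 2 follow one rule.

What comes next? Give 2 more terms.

55, 108

The terms cycle through 2 interleaved subsequences.
Track A is 15, 21, 28, 36, 45, which is triangular numbers starting at T_5.
Track B is 53, 64, 75, 86, 97, which is linear: a_n = 42 + 11·n.
Position 11 falls in track A as its term 6, giving 55.
The 12th slot belongs to track B; its 6th term is 108.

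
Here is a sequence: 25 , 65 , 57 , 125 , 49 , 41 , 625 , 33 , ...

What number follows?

The slot pattern repeats as ABB (period 3), so there are 2 interleaved tracks.
Stream A: 25, 125, 625. Powers of 5.
Stream B: 65, 57, 49, 41, 33. Subtracting 8 each time.
Term 9 comes from stream B (its 6th entry): 25.

25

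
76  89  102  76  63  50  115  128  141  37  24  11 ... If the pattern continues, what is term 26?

The slot pattern repeats as AAABBB (period 6), so there are 2 interleaved tracks.
Track A: 76, 89, 102, 115, 128, 141 (arithmetic, step +13).
Track B: 76, 63, 50, 37, 24, 11 (linear: a_n = 89 − 13·n).
Term 26 comes from track A (its 14th entry): 245.

245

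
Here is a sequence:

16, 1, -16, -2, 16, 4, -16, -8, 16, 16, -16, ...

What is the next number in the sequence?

-32

Positions 1, 3, 5, … form one subsequence and positions 2, 4, 6, … form another.
Track A: 16, -16, 16, -16, 16, -16. The oscillation 16·(−1)^(n+1).
Track B: 1, -2, 4, -8, 16. A geometric progression (common ratio -2).
Term 12 comes from track B (its 6th entry): -32.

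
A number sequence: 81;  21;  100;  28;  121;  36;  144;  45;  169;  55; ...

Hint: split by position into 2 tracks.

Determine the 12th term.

66

Taking every 2nd term gives 2 separate tracks.
Stream A: 81, 100, 121, 144, 169 (the squares 9², 10², 11², …).
Stream B: 21, 28, 36, 45, 55 (the triangular numbers T_6, T_7, …).
Position 12 → stream B, term 6 = 66.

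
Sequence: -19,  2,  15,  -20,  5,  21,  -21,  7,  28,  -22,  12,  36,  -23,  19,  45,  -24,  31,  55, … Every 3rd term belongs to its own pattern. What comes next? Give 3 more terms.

-25, 50, 66

Taking every 3rd term gives 3 separate tracks.
Track A: -19, -20, -21, -22, -23, -24 (arithmetic, step −1).
Track B: 2, 5, 7, 12, 19, 31 (each term equals the sum of the previous two).
Track C: 15, 21, 28, 36, 45, 55 (the triangular numbers T_5, T_6, …).
Term 19 comes from track A (its 7th entry): -25.
Position 20 → track B, term 7 = 50.
Position 21 falls in track C as its term 7, giving 66.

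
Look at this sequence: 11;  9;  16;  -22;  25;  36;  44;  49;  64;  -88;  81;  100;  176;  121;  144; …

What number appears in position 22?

Reading positions in blocks of 3 reveals the pattern ABB — 2 tracks woven together.
Track A: 11, -22, 44, -88, 176. Geometric with ratio -2.
Track B: 9, 16, 25, 36, 49, 64, 81, 100, 121, 144. Consecutive squares n² from n = 3.
The 22nd slot belongs to track A; its 8th term is -1408.

-1408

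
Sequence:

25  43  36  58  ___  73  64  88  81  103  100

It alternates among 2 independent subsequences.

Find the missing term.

49

Split by position mod 2 into 2 tracks.
Subsequence A = 25, 36, ?, 64, 81, 100: perfect squares starting at 5².
Subsequence B = 43, 58, 73, 88, 103: arithmetic, step +15.
Subsequence A's pattern makes the blank 49.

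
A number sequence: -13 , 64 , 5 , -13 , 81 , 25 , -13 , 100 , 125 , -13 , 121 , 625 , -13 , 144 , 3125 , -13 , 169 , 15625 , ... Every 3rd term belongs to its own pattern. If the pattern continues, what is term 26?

Taking every 3rd term gives 3 separate tracks.
Track A is -13, -13, -13, -13, -13, -13, which is constant -13.
Track B is 64, 81, 100, 121, 144, 169, which is consecutive squares n² from n = 8.
Track C is 5, 25, 125, 625, 3125, 15625, which is successive powers of 5.
Term 26 comes from track B (its 9th entry): 256.

256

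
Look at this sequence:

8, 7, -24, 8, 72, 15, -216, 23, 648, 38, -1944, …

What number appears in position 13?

The terms cycle through 2 interleaved subsequences.
Track A: 8, -24, 72, -216, 648, -1944. Multiplying by -3 each time.
Track B: 7, 8, 15, 23, 38. Each term equals the sum of the previous two.
Position 13 → track A, term 7 = 5832.

5832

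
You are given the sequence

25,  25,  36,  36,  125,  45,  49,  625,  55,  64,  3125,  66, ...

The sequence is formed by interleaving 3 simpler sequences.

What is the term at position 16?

Read the sequence 3 terms at a time; column i is its own pattern.
Track A: 25, 36, 49, 64. Perfect squares starting at 5².
Track B: 25, 125, 625, 3125. Powers 5^2, 5^3, 5^4, ….
Track C: 36, 45, 55, 66. The triangular numbers T_8, T_9, ….
Position 16 falls in track A as its term 6, giving 100.

100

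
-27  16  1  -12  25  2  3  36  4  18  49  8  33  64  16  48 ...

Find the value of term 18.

32

Read the sequence 3 terms at a time; column i is its own pattern.
Stream A: -27, -12, 3, 18, 33, 48 (arithmetic, step +15).
Stream B: 16, 25, 36, 49, 64 (the squares 4², 5², 6², …).
Stream C: 1, 2, 4, 8, 16 (powers 2^0, 2^1, 2^2, …).
Term 18 comes from stream C (its 6th entry): 32.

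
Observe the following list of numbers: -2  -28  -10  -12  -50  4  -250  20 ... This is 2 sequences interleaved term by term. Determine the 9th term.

Positions 1, 3, 5, … form one subsequence and positions 2, 4, 6, … form another.
Stream A: -2, -10, -50, -250 (multiplying by 5 each time).
Stream B: -28, -12, 4, 20 (arithmetic, step +16).
The 9th slot belongs to stream A; its 5th term is -1250.

-1250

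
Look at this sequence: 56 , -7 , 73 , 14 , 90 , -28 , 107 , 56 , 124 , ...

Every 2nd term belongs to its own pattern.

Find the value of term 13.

158

The terms cycle through 2 interleaved subsequences.
Track A = 56, 73, 90, 107, 124: linear: a_n = 39 + 17·n.
Track B = -7, 14, -28, 56: multiplying by -2 each time.
Position 13 falls in track A as its term 7, giving 158.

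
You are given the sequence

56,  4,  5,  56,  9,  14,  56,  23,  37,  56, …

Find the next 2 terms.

60, 97

The slot pattern repeats as ABB (period 3), so there are 2 interleaved tracks.
Track A = 56, 56, 56, 56: constant 56.
Track B = 4, 5, 9, 14, 23, 37: a Fibonacci-like recurrence a_n = a_{n-1} + a_{n-2}.
Position 11 falls in track B as its term 7, giving 60.
The 12th slot belongs to track B; its 8th term is 97.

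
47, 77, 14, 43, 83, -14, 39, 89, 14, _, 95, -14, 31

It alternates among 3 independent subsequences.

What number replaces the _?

Split by position mod 3: positions 1, 4, 7, … form one track, and each other residue class forms its own.
Track A: 47, 43, 39, ?, 31 — subtracting 4 each time.
Track B: 77, 83, 89, 95 — adding 6 each time.
Track C: 14, -14, 14, -14 — alternating ±14.
Track A's pattern makes the blank 35.

35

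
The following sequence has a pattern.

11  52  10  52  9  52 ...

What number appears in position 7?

Split by position mod 2 into 2 tracks.
Track A: 11, 10, 9 (arithmetic, step −1).
Track B: 52, 52, 52 (the constant sequence 52).
The 7th slot belongs to track A; its 4th term is 8.

8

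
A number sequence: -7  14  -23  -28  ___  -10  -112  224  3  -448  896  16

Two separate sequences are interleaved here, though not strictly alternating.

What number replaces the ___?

56

Positions follow the repeating pattern AAB; grouping by letter gives 2 tracks.
Subsequence A is -7, 14, -28, ?, -112, 224, -448, 896, which is a geometric progression (common ratio -2).
Subsequence B is -23, -10, 3, 16, which is arithmetic, step +13.
The gap is subsequence A's term 4; the rule gives 56.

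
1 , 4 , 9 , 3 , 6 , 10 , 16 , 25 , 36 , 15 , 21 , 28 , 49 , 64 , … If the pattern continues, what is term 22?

Positions follow the repeating pattern AAABBB; grouping by letter gives 2 tracks.
Track A: 1, 4, 9, 16, 25, 36, 49, 64 (perfect squares starting at 1²).
Track B: 3, 6, 10, 15, 21, 28 (the triangular numbers T_2, T_3, …).
Position 22 falls in track B as its term 10, giving 66.

66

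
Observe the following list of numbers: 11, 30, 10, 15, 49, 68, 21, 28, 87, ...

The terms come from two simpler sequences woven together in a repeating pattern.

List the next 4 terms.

Reading positions in blocks of 4 reveals the pattern AABB — 2 tracks woven together.
Stream A: 11, 30, 49, 68, 87. Arithmetic with common difference +19.
Stream B: 10, 15, 21, 28. Triangular numbers starting at T_4.
The 10th slot belongs to stream A; its 6th term is 106.
Position 11 falls in stream B as its term 5, giving 36.
The 12th slot belongs to stream B; its 6th term is 45.
Position 13 → stream A, term 7 = 125.

106, 36, 45, 125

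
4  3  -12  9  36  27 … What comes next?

-108

Taking every 2nd term gives 2 separate tracks.
Stream A = 4, -12, 36: geometric with ratio -3.
Stream B = 3, 9, 27: powers 3^1, 3^2, 3^3, ….
The 7th slot belongs to stream A; its 4th term is -108.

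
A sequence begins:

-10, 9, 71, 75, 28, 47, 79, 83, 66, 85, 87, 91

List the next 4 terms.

104, 123, 95, 99

Positions follow the repeating pattern AABB; grouping by letter gives 2 tracks.
Track A: -10, 9, 28, 47, 66, 85 (adding 19 each time).
Track B: 71, 75, 79, 83, 87, 91 (adding 4 each time).
Position 13 → track A, term 7 = 104.
Position 14 falls in track A as its term 8, giving 123.
Term 15 comes from track B (its 7th entry): 95.
Position 16 falls in track B as its term 8, giving 99.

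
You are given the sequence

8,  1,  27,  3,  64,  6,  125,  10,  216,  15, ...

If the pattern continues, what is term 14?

Positions 1, 3, 5, … form one subsequence and positions 2, 4, 6, … form another.
Stream A = 8, 27, 64, 125, 216: the cubes 2³, 3³, 4³, ….
Stream B = 1, 3, 6, 10, 15: triangular numbers n(n+1)/2 for n = 1, 2, ….
Term 14 comes from stream B (its 7th entry): 28.

28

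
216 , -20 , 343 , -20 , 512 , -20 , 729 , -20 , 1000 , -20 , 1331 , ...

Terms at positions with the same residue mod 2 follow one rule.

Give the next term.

Split by position mod 2 into 2 tracks.
Stream A: 216, 343, 512, 729, 1000, 1331 (the cubes 6³, 7³, 8³, …).
Stream B: -20, -20, -20, -20, -20 (the constant sequence -20).
The 12th slot belongs to stream B; its 6th term is -20.

-20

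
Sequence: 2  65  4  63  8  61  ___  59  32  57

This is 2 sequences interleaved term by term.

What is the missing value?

16

Split by position mod 2 into 2 tracks.
Track A: 2, 4, 8, ?, 32 — powers 2^1, 2^2, 2^3, ….
Track B: 65, 63, 61, 59, 57 — subtracting 2 each time.
So the missing entry in track A is 16.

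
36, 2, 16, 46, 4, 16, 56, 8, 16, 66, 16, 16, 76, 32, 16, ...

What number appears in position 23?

256

Split by position mod 3: positions 1, 4, 7, … form one track, and each other residue class forms its own.
Subsequence A: 36, 46, 56, 66, 76. Adding 10 each time.
Subsequence B: 2, 4, 8, 16, 32. A geometric progression (common ratio 2).
Subsequence C: 16, 16, 16, 16, 16. The constant sequence 16.
Term 23 comes from subsequence B (its 8th entry): 256.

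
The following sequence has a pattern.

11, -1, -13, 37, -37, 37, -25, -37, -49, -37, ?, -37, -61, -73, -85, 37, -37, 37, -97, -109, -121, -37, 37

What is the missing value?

The slot pattern repeats as AAABBB (period 6), so there are 2 interleaved tracks.
Subsequence A: 11, -1, -13, -25, -37, -49, -61, -73, -85, -97, -109, -121 (arithmetic with common difference −12).
Subsequence B: 37, -37, 37, -37, ?, -37, 37, -37, 37, -37, 37 (oscillating between 37 and -37).
Subsequence B's pattern makes the blank 37.

37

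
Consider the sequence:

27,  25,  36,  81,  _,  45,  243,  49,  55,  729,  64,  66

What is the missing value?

36

The terms cycle through 3 interleaved subsequences.
Track A is 27, 81, 243, 729, which is successive powers of 3.
Track B is 25, ?, 49, 64, which is consecutive squares n² from n = 5.
Track C is 36, 45, 55, 66, which is the triangular numbers T_8, T_9, ….
Filling track B at index 2 by its rule yields 36.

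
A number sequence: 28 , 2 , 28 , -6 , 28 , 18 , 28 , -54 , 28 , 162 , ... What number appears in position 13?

Positions 1, 3, 5, … form one subsequence and positions 2, 4, 6, … form another.
Track A: 28, 28, 28, 28, 28 — the constant sequence 28.
Track B: 2, -6, 18, -54, 162 — a geometric progression (common ratio -3).
Term 13 comes from track A (its 7th entry): 28.

28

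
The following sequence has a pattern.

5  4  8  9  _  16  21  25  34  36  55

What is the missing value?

13

Split by position mod 2 into 2 tracks.
Subsequence A: 5, 8, ?, 21, 34, 55 (Fibonacci-style (each term is the sum of the two before it)).
Subsequence B: 4, 9, 16, 25, 36 (the squares 2², 3², 4², …).
So the missing entry in subsequence A is 13.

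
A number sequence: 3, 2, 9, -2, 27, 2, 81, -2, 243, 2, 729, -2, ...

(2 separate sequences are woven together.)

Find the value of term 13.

2187

Positions 1, 3, 5, … form one subsequence and positions 2, 4, 6, … form another.
Track A is 3, 9, 27, 81, 243, 729, which is powers of 3.
Track B is 2, -2, 2, -2, 2, -2, which is oscillating between 2 and -2.
Position 13 falls in track A as its term 7, giving 2187.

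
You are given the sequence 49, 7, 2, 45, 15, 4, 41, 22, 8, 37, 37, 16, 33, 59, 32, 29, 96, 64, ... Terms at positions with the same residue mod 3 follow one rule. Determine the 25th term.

Split by position mod 3: positions 1, 4, 7, … form one track, and each other residue class forms its own.
Track A: 49, 45, 41, 37, 33, 29 (linear: a_n = 53 − 4·n).
Track B: 7, 15, 22, 37, 59, 96 (each term equals the sum of the previous two).
Track C: 2, 4, 8, 16, 32, 64 (successive powers of 2).
Term 25 comes from track A (its 9th entry): 17.

17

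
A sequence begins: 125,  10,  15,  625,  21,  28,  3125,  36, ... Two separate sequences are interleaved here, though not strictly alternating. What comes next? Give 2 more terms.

45, 15625

Reading positions in blocks of 3 reveals the pattern ABB — 2 tracks woven together.
Track A is 125, 625, 3125, which is powers 5^3, 5^4, 5^5, ….
Track B is 10, 15, 21, 28, 36, which is triangular numbers starting at T_4.
Position 9 falls in track B as its term 6, giving 45.
Position 10 falls in track A as its term 4, giving 15625.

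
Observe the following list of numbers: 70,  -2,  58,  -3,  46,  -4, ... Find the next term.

34

Split by position mod 2 into 2 tracks.
Track A: 70, 58, 46. Arithmetic with common difference −12.
Track B: -2, -3, -4. Arithmetic, step −1.
The 7th slot belongs to track A; its 4th term is 34.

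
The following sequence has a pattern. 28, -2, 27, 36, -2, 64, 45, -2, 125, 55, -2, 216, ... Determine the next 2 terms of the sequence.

Taking every 3rd term gives 3 separate tracks.
Subsequence A: 28, 36, 45, 55. The triangular numbers T_7, T_8, ….
Subsequence B: -2, -2, -2, -2. The constant sequence -2.
Subsequence C: 27, 64, 125, 216. Perfect cubes starting at 3³.
Position 13 falls in subsequence A as its term 5, giving 66.
Position 14 → subsequence B, term 5 = -2.

66, -2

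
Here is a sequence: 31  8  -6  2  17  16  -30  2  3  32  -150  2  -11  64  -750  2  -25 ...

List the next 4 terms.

128, -3750, 2, -39

The terms cycle through 4 interleaved subsequences.
Track A is 31, 17, 3, -11, -25, which is arithmetic with common difference −14.
Track B is 8, 16, 32, 64, which is successive powers of 2.
Track C is -6, -30, -150, -750, which is geometric with ratio 5.
Track D is 2, 2, 2, 2, which is constant 2.
The 18th slot belongs to track B; its 5th term is 128.
Position 19 falls in track C as its term 5, giving -3750.
Position 20 falls in track D as its term 5, giving 2.
Term 21 comes from track A (its 6th entry): -39.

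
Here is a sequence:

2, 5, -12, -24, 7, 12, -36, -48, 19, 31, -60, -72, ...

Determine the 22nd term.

555

Positions follow the repeating pattern AABB; grouping by letter gives 2 tracks.
Track A: 2, 5, 7, 12, 19, 31 — Fibonacci-style (each term is the sum of the two before it).
Track B: -12, -24, -36, -48, -60, -72 — subtracting 12 each time.
The 22nd slot belongs to track A; its 12th term is 555.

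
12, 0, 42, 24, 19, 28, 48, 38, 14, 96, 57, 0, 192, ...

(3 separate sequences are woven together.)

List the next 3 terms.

Taking every 3rd term gives 3 separate tracks.
Stream A is 12, 24, 48, 96, 192, which is multiplying by 2 each time.
Stream B is 0, 19, 38, 57, which is linear: a_n = -19 + 19·n.
Stream C is 42, 28, 14, 0, which is arithmetic, step −14.
The 14th slot belongs to stream B; its 5th term is 76.
Position 15 → stream C, term 5 = -14.
The 16th slot belongs to stream A; its 6th term is 384.

76, -14, 384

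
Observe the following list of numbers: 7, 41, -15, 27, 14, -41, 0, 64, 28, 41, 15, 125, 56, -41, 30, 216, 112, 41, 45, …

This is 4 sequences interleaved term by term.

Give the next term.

343

Split by position mod 4 into 4 tracks.
Track A: 7, 14, 28, 56, 112 — a geometric progression (common ratio 2).
Track B: 41, -41, 41, -41, 41 — alternating ±41.
Track C: -15, 0, 15, 30, 45 — arithmetic, step +15.
Track D: 27, 64, 125, 216 — perfect cubes starting at 3³.
Position 20 falls in track D as its term 5, giving 343.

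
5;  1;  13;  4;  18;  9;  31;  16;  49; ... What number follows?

Split by position mod 2 into 2 tracks.
Stream A: 5, 13, 18, 31, 49 — each term equals the sum of the previous two.
Stream B: 1, 4, 9, 16 — the squares 1², 2², 3², ….
Term 10 comes from stream B (its 5th entry): 25.

25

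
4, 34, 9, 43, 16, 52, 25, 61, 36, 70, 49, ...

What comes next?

79

Odd-indexed and even-indexed terms follow separate rules.
Track A: 4, 9, 16, 25, 36, 49. Consecutive squares n² from n = 2.
Track B: 34, 43, 52, 61, 70. Linear: a_n = 25 + 9·n.
The 12th slot belongs to track B; its 6th term is 79.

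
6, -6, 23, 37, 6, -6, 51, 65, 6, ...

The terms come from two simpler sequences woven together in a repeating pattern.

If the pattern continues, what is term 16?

121

The slot pattern repeats as AABB (period 4), so there are 2 interleaved tracks.
Subsequence A: 6, -6, 6, -6, 6 (oscillating between 6 and -6).
Subsequence B: 23, 37, 51, 65 (linear: a_n = 9 + 14·n).
Position 16 falls in subsequence B as its term 8, giving 121.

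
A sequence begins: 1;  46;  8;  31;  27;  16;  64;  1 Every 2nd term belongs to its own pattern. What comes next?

125

The terms cycle through 2 interleaved subsequences.
Track A = 1, 8, 27, 64: perfect cubes starting at 1³.
Track B = 46, 31, 16, 1: arithmetic with common difference −15.
Term 9 comes from track A (its 5th entry): 125.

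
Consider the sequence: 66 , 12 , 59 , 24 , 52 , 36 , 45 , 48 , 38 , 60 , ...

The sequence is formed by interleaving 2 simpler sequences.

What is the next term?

31

The terms cycle through 2 interleaved subsequences.
Track A = 66, 59, 52, 45, 38: arithmetic, step −7.
Track B = 12, 24, 36, 48, 60: arithmetic with common difference +12.
The 11th slot belongs to track A; its 6th term is 31.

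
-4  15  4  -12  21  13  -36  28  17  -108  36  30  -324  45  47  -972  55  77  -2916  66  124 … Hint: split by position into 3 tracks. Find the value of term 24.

Split by position mod 3 into 3 tracks.
Track A: -4, -12, -36, -108, -324, -972, -2916. Geometric, ×3 each step.
Track B: 15, 21, 28, 36, 45, 55, 66. Triangular numbers n(n+1)/2 for n = 5, 6, ….
Track C: 4, 13, 17, 30, 47, 77, 124. A Fibonacci-like recurrence a_n = a_{n-1} + a_{n-2}.
Position 24 falls in track C as its term 8, giving 201.

201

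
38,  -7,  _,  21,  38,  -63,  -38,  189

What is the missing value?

-38

Taking every 2nd term gives 2 separate tracks.
Track A: 38, ?, 38, -38 (alternating ±38).
Track B: -7, 21, -63, 189 (multiplying by -3 each time).
The gap is track A's term 2; the rule gives -38.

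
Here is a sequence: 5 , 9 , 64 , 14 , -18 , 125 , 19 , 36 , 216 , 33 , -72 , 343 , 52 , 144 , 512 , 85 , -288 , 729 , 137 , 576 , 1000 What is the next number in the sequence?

222

Taking every 3rd term gives 3 separate tracks.
Subsequence A: 5, 14, 19, 33, 52, 85, 137 (Fibonacci-style (each term is the sum of the two before it)).
Subsequence B: 9, -18, 36, -72, 144, -288, 576 (geometric with ratio -2).
Subsequence C: 64, 125, 216, 343, 512, 729, 1000 (consecutive cubes n³ from n = 4).
Position 22 → subsequence A, term 8 = 222.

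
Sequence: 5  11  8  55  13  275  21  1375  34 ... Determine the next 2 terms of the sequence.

6875, 55

Taking every 2nd term gives 2 separate tracks.
Track A: 5, 8, 13, 21, 34 (each term equals the sum of the previous two).
Track B: 11, 55, 275, 1375 (geometric with ratio 5).
Position 10 → track B, term 5 = 6875.
The 11th slot belongs to track A; its 6th term is 55.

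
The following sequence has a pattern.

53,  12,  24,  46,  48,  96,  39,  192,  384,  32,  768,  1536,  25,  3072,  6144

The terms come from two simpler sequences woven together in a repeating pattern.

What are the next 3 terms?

Positions follow the repeating pattern ABB; grouping by letter gives 2 tracks.
Track A: 53, 46, 39, 32, 25 — linear: a_n = 60 − 7·n.
Track B: 12, 24, 48, 96, 192, 384, 768, 1536, 3072, 6144 — multiplying by 2 each time.
Term 16 comes from track A (its 6th entry): 18.
The 17th slot belongs to track B; its 11th term is 12288.
The 18th slot belongs to track B; its 12th term is 24576.

18, 12288, 24576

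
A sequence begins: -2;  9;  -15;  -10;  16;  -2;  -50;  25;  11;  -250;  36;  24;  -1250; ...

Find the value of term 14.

Read the sequence 3 terms at a time; column i is its own pattern.
Track A is -2, -10, -50, -250, -1250, which is geometric with ratio 5.
Track B is 9, 16, 25, 36, which is the squares 3², 4², 5², ….
Track C is -15, -2, 11, 24, which is adding 13 each time.
Position 14 falls in track B as its term 5, giving 49.

49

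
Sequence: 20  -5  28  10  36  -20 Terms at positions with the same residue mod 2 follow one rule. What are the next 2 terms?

44, 40

The terms cycle through 2 interleaved subsequences.
Subsequence A is 20, 28, 36, which is arithmetic, step +8.
Subsequence B is -5, 10, -20, which is geometric with ratio -2.
Position 7 → subsequence A, term 4 = 44.
Position 8 → subsequence B, term 4 = 40.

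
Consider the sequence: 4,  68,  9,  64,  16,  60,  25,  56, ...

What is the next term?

Taking every 2nd term gives 2 separate tracks.
Subsequence A = 4, 9, 16, 25: the squares 2², 3², 4², ….
Subsequence B = 68, 64, 60, 56: subtracting 4 each time.
Position 9 → subsequence A, term 5 = 36.

36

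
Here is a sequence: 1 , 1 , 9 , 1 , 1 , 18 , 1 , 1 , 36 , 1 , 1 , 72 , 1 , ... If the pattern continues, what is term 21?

Reading positions in blocks of 3 reveals the pattern AAB — 2 tracks woven together.
Track A = 1, 1, 1, 1, 1, 1, 1, 1, 1: the constant sequence 1.
Track B = 9, 18, 36, 72: a geometric progression (common ratio 2).
Term 21 comes from track B (its 7th entry): 576.

576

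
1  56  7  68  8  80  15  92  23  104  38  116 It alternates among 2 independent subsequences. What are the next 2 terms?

The terms cycle through 2 interleaved subsequences.
Subsequence A: 1, 7, 8, 15, 23, 38 — a Fibonacci-like recurrence a_n = a_{n-1} + a_{n-2}.
Subsequence B: 56, 68, 80, 92, 104, 116 — arithmetic, step +12.
Term 13 comes from subsequence A (its 7th entry): 61.
Term 14 comes from subsequence B (its 7th entry): 128.

61, 128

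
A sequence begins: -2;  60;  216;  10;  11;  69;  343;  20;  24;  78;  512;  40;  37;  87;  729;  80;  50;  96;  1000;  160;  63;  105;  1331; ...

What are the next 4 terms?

The terms cycle through 4 interleaved subsequences.
Subsequence A: -2, 11, 24, 37, 50, 63 (linear: a_n = -15 + 13·n).
Subsequence B: 60, 69, 78, 87, 96, 105 (arithmetic, step +9).
Subsequence C: 216, 343, 512, 729, 1000, 1331 (consecutive cubes n³ from n = 6).
Subsequence D: 10, 20, 40, 80, 160 (multiplying by 2 each time).
Position 24 → subsequence D, term 6 = 320.
Term 25 comes from subsequence A (its 7th entry): 76.
Term 26 comes from subsequence B (its 7th entry): 114.
Position 27 → subsequence C, term 7 = 1728.

320, 76, 114, 1728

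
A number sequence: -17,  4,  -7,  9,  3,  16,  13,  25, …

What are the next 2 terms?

Positions 1, 3, 5, … form one subsequence and positions 2, 4, 6, … form another.
Track A: -17, -7, 3, 13 — linear: a_n = -27 + 10·n.
Track B: 4, 9, 16, 25 — perfect squares starting at 2².
Term 9 comes from track A (its 5th entry): 23.
The 10th slot belongs to track B; its 5th term is 36.

23, 36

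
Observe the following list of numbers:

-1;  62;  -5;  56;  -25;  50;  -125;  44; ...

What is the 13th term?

-15625

The terms cycle through 2 interleaved subsequences.
Subsequence A is -1, -5, -25, -125, which is geometric, ×5 each step.
Subsequence B is 62, 56, 50, 44, which is subtracting 6 each time.
The 13th slot belongs to subsequence A; its 7th term is -15625.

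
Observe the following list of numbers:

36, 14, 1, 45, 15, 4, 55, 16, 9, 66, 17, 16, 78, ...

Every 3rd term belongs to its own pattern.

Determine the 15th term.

Split by position mod 3 into 3 tracks.
Track A: 36, 45, 55, 66, 78 — triangular numbers n(n+1)/2 for n = 8, 9, ….
Track B: 14, 15, 16, 17 — arithmetic with common difference +1.
Track C: 1, 4, 9, 16 — the squares 1², 2², 3², ….
Position 15 falls in track C as its term 5, giving 25.

25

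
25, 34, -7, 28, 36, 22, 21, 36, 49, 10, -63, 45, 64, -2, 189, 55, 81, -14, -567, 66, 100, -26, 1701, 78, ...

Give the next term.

121

The terms cycle through 4 interleaved subsequences.
Stream A: 25, 36, 49, 64, 81, 100 — the squares 5², 6², 7², ….
Stream B: 34, 22, 10, -2, -14, -26 — subtracting 12 each time.
Stream C: -7, 21, -63, 189, -567, 1701 — geometric with ratio -3.
Stream D: 28, 36, 45, 55, 66, 78 — triangular numbers n(n+1)/2 for n = 7, 8, ….
Position 25 falls in stream A as its term 7, giving 121.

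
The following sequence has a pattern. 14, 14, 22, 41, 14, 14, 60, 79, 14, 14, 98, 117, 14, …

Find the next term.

14

Positions follow the repeating pattern AABB; grouping by letter gives 2 tracks.
Track A = 14, 14, 14, 14, 14, 14, 14: always 14.
Track B = 22, 41, 60, 79, 98, 117: arithmetic with common difference +19.
Position 14 falls in track A as its term 8, giving 14.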